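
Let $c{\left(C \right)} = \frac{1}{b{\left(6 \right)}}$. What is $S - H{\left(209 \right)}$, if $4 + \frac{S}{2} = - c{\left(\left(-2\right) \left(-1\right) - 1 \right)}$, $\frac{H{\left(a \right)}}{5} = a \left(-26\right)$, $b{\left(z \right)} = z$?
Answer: $\frac{81485}{3} \approx 27162.0$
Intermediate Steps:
$H{\left(a \right)} = - 130 a$ ($H{\left(a \right)} = 5 a \left(-26\right) = 5 \left(- 26 a\right) = - 130 a$)
$c{\left(C \right)} = \frac{1}{6}$
$S = - \frac{25}{3}$ ($S = -8 + 2 \left(\left(-1\right) \frac{1}{6}\right) = -8 + 2 \left(- \frac{1}{6}\right) = -8 - \frac{1}{3} = - \frac{25}{3} \approx -8.3333$)
$S - H{\left(209 \right)} = - \frac{25}{3} - \left(-130\right) 209 = - \frac{25}{3} - -27170 = - \frac{25}{3} + 27170 = \frac{81485}{3}$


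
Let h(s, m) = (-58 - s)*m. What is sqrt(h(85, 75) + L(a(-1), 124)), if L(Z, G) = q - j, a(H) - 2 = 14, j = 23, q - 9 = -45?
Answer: 4*I*sqrt(674) ≈ 103.85*I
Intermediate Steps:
q = -36 (q = 9 - 45 = -36)
a(H) = 16 (a(H) = 2 + 14 = 16)
L(Z, G) = -59 (L(Z, G) = -36 - 1*23 = -36 - 23 = -59)
h(s, m) = m*(-58 - s)
sqrt(h(85, 75) + L(a(-1), 124)) = sqrt(-1*75*(58 + 85) - 59) = sqrt(-1*75*143 - 59) = sqrt(-10725 - 59) = sqrt(-10784) = 4*I*sqrt(674)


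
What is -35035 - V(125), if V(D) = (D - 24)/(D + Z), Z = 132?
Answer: -9004096/257 ≈ -35035.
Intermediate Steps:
V(D) = (-24 + D)/(132 + D) (V(D) = (D - 24)/(D + 132) = (-24 + D)/(132 + D))
-35035 - V(125) = -35035 - (-24 + 125)/(132 + 125) = -35035 - 101/257 = -9004096/257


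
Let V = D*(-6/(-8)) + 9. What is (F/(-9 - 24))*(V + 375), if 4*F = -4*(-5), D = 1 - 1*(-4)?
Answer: -235/4 ≈ -58.750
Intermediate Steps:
D = 5 (D = 1 + 4 = 5)
F = 5 (F = (-4*(-5))/4 = (1/4)*20 = 5)
V = 51/4 (V = 5*(-6/(-8)) + 9 = 5*(-6*(-1/8)) + 9 = 5*(3/4) + 9 = 15/4 + 9 = 51/4 ≈ 12.750)
(F/(-9 - 24))*(V + 375) = (5/(-9 - 24))*(51/4 + 375) = (5/(-33))*(1551/4) = (5*(-1/33))*(1551/4) = -5/33*1551/4 = -235/4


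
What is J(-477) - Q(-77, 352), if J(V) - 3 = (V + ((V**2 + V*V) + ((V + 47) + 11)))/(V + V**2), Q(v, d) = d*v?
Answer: 3077576363/113526 ≈ 27109.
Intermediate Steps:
J(V) = 3 + (58 + 2*V + 2*V**2)/(V + V**2) (J(V) = 3 + (V + ((V**2 + V*V) + ((V + 47) + 11)))/(V + V**2) = 3 + (V + ((V**2 + V**2) + ((47 + V) + 11)))/(V + V**2) = 3 + (V + (2*V**2 + (58 + V)))/(V + V**2) = 3 + (V + (58 + V + 2*V**2))/(V + V**2) = 3 + (58 + 2*V + 2*V**2)/(V + V**2))
J(-477) - Q(-77, 352) = (58 + 5*(-477) + 5*(-477)**2)/((-477)*(1 - 477)) - 352*(-77) = -1/477*(58 - 2385 + 5*227529)/(-476) - 1*(-27104) = -1/477*(-1/476)*(58 - 2385 + 1137645) + 27104 = -1/477*(-1/476)*1135318 + 27104 = 567659/113526 + 27104 = 3077576363/113526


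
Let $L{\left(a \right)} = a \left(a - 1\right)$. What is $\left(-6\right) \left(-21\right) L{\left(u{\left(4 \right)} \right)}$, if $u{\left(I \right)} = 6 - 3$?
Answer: $756$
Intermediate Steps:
$u{\left(I \right)} = 3$
$L{\left(a \right)} = a \left(-1 + a\right)$
$\left(-6\right) \left(-21\right) L{\left(u{\left(4 \right)} \right)} = \left(-6\right) \left(-21\right) 3 \left(-1 + 3\right) = 126 \cdot 3 \cdot 2 = 126 \cdot 6 = 756$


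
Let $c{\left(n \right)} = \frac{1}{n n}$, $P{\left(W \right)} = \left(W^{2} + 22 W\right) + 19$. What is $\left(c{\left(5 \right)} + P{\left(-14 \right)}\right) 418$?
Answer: $- \frac{971432}{25} \approx -38857.0$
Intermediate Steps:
$P{\left(W \right)} = 19 + W^{2} + 22 W$
$c{\left(n \right)} = \frac{1}{n^{2}}$
$\left(c{\left(5 \right)} + P{\left(-14 \right)}\right) 418 = \left(\frac{1}{25} + \left(19 + \left(-14\right)^{2} + 22 \left(-14\right)\right)\right) 418 = \left(\frac{1}{25} + \left(19 + 196 - 308\right)\right) 418 = \left(\frac{1}{25} - 93\right) 418 = \left(- \frac{2324}{25}\right) 418 = - \frac{971432}{25}$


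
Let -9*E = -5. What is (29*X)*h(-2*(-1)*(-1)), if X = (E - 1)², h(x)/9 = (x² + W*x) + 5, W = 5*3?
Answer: -3248/3 ≈ -1082.7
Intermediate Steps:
E = 5/9 (E = -⅑*(-5) = 5/9 ≈ 0.55556)
W = 15
h(x) = 45 + 9*x² + 135*x (h(x) = 9*((x² + 15*x) + 5) = 9*(5 + x² + 15*x) = 45 + 9*x² + 135*x)
X = 16/81 (X = (5/9 - 1)² = (-4/9)² = 16/81 ≈ 0.19753)
(29*X)*h(-2*(-1)*(-1)) = (29*(16/81))*(45 + 9*(-2*(-1)*(-1))² + 135*(-2*(-1)*(-1))) = 464*(45 + 9*(2*(-1))² + 135*(2*(-1)))/81 = 464*(45 + 9*(-2)² + 135*(-2))/81 = 464*(45 + 9*4 - 270)/81 = 464*(45 + 36 - 270)/81 = (464/81)*(-189) = -3248/3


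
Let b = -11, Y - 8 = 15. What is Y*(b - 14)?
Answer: -575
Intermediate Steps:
Y = 23 (Y = 8 + 15 = 23)
Y*(b - 14) = 23*(-11 - 14) = 23*(-25) = -575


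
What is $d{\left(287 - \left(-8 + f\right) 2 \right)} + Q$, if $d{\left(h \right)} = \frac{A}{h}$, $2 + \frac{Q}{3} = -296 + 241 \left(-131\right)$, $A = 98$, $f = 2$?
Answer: $- \frac{28586395}{299} \approx -95607.0$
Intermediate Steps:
$Q = -95607$ ($Q = -6 + 3 \left(-296 + 241 \left(-131\right)\right) = -6 + 3 \left(-296 - 31571\right) = -6 + 3 \left(-31867\right) = -6 - 95601 = -95607$)
$d{\left(h \right)} = \frac{98}{h}$
$d{\left(287 - \left(-8 + f\right) 2 \right)} + Q = \frac{98}{287 - \left(-8 + 2\right) 2} - 95607 = \frac{98}{287 - \left(-6\right) 2} - 95607 = \frac{98}{287 - -12} - 95607 = \frac{98}{287 + 12} - 95607 = \frac{98}{299} - 95607 = - \frac{28586395}{299}$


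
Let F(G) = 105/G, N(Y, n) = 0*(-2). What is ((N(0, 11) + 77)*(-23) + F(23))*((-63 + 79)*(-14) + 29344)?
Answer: -1183087360/23 ≈ -5.1439e+7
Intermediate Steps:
N(Y, n) = 0
((N(0, 11) + 77)*(-23) + F(23))*((-63 + 79)*(-14) + 29344) = ((0 + 77)*(-23) + 105/23)*((-63 + 79)*(-14) + 29344) = (77*(-23) + 105*(1/23))*(16*(-14) + 29344) = (-1771 + 105/23)*(-224 + 29344) = -40628/23*29120 = -1183087360/23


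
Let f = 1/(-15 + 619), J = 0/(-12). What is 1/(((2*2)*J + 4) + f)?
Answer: 604/2417 ≈ 0.24990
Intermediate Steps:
J = 0 (J = 0*(-1/12) = 0)
f = 1/604 ≈ 0.0016556
1/(((2*2)*J + 4) + f) = 1/(((2*2)*0 + 4) + 1/604) = 1/((4*0 + 4) + 1/604) = 1/((0 + 4) + 1/604) = 1/(4 + 1/604) = 1/(2417/604) = 604/2417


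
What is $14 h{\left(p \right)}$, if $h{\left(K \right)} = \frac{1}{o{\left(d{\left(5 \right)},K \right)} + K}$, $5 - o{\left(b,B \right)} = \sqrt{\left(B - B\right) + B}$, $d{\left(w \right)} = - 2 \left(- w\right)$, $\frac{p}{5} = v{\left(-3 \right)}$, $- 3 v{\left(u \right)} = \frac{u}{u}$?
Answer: $\frac{84}{23} + \frac{42 i \sqrt{15}}{115} \approx 3.6522 + 1.4145 i$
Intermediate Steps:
$v{\left(u \right)} = - \frac{1}{3}$ ($v{\left(u \right)} = - \frac{u \frac{1}{u}}{3} = \left(- \frac{1}{3}\right) 1 = - \frac{1}{3}$)
$p = - \frac{5}{3}$ ($p = 5 \left(- \frac{1}{3}\right) = - \frac{5}{3} \approx -1.6667$)
$d{\left(w \right)} = 2 w$
$o{\left(b,B \right)} = 5 - \sqrt{B}$ ($o{\left(b,B \right)} = 5 - \sqrt{\left(B - B\right) + B} = 5 - \sqrt{0 + B} = 5 - \sqrt{B}$)
$h{\left(K \right)} = \frac{1}{5 + K - \sqrt{K}}$ ($h{\left(K \right)} = \frac{1}{\left(5 - \sqrt{K}\right) + K} = \frac{1}{5 + K - \sqrt{K}}$)
$14 h{\left(p \right)} = \frac{14}{5 - \frac{5}{3} - \sqrt{- \frac{5}{3}}} = \frac{14}{5 - \frac{5}{3} - \frac{i \sqrt{15}}{3}} = \frac{14}{\frac{10}{3} - \frac{i \sqrt{15}}{3}}$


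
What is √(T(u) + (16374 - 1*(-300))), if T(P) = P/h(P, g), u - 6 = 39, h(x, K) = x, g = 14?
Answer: 5*√667 ≈ 129.13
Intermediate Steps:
u = 45 (u = 6 + 39 = 45)
T(P) = 1 (T(P) = P/P = 1)
√(T(u) + (16374 - 1*(-300))) = √(1 + (16374 - 1*(-300))) = √(1 + (16374 + 300)) = √(1 + 16674) = √16675 = 5*√667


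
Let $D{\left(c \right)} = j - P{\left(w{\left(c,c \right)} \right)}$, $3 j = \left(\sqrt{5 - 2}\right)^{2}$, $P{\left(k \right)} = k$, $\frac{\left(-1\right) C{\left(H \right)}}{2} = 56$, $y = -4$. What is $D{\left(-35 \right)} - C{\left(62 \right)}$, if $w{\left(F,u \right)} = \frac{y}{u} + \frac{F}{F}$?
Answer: $\frac{3916}{35} \approx 111.89$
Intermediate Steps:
$C{\left(H \right)} = -112$ ($C{\left(H \right)} = \left(-2\right) 56 = -112$)
$w{\left(F,u \right)} = 1 - \frac{4}{u}$ ($w{\left(F,u \right)} = - \frac{4}{u} + \frac{F}{F} = - \frac{4}{u} + 1 = 1 - \frac{4}{u}$)
$j = 1$ ($j = \frac{\left(\sqrt{5 - 2}\right)^{2}}{3} = \frac{\left(\sqrt{3}\right)^{2}}{3} = \frac{1}{3} \cdot 3 = 1$)
$D{\left(c \right)} = 1 - \frac{-4 + c}{c}$
$D{\left(-35 \right)} - C{\left(62 \right)} = \frac{4}{-35} - -112 = 4 \left(- \frac{1}{35}\right) + 112 = - \frac{4}{35} + 112 = \frac{3916}{35}$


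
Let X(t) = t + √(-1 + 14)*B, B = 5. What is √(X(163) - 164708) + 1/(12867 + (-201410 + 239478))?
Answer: 1/50935 + √(-164545 + 5*√13) ≈ 1.9633e-5 + 405.62*I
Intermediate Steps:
X(t) = t + 5*√13 (X(t) = t + √(-1 + 14)*5 = t + √13*5 = t + 5*√13)
√(X(163) - 164708) + 1/(12867 + (-201410 + 239478)) = √((163 + 5*√13) - 164708) + 1/(12867 + (-201410 + 239478)) = √(-164545 + 5*√13) + 1/(12867 + 38068) = √(-164545 + 5*√13) + 1/50935 = 1/50935 + √(-164545 + 5*√13)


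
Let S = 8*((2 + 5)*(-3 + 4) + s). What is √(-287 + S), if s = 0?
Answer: I*√231 ≈ 15.199*I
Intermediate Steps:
S = 56 (S = 8*((2 + 5)*(-3 + 4) + 0) = 8*(7*1 + 0) = 8*(7 + 0) = 8*7 = 56)
√(-287 + S) = √(-287 + 56) = √(-231) = I*√231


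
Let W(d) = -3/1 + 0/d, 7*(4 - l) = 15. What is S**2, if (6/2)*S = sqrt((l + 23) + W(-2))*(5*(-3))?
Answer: 3825/7 ≈ 546.43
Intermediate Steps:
l = 13/7 (l = 4 - 1/7*15 = 4 - 15/7 = 13/7 ≈ 1.8571)
W(d) = -3 (W(d) = -3*1 + 0 = -3 + 0 = -3)
S = -15*sqrt(119)/7 (S = (sqrt((13/7 + 23) - 3)*(5*(-3)))/3 = (sqrt(174/7 - 3)*(-15))/3 = (sqrt(153/7)*(-15))/3 = ((3*sqrt(119)/7)*(-15))/3 = (-45*sqrt(119)/7)/3 = -15*sqrt(119)/7 ≈ -23.376)
S**2 = (-15*sqrt(119)/7)**2 = 3825/7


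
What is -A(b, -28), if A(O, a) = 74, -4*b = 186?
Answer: -74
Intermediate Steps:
b = -93/2 (b = -¼*186 = -93/2 ≈ -46.500)
-A(b, -28) = -1*74 = -74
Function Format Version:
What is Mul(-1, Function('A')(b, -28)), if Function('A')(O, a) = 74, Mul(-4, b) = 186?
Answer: -74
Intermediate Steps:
b = Rational(-93, 2) (b = Mul(Rational(-1, 4), 186) = Rational(-93, 2) ≈ -46.500)
Mul(-1, Function('A')(b, -28)) = Mul(-1, 74) = -74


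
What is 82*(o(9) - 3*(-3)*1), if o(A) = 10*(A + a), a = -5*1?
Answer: 4018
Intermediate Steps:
a = -5
o(A) = -50 + 10*A (o(A) = 10*(A - 5) = 10*(-5 + A) = -50 + 10*A)
82*(o(9) - 3*(-3)*1) = 82*((-50 + 10*9) - 3*(-3)*1) = 82*((-50 + 90) + 9*1) = 82*(40 + 9) = 82*49 = 4018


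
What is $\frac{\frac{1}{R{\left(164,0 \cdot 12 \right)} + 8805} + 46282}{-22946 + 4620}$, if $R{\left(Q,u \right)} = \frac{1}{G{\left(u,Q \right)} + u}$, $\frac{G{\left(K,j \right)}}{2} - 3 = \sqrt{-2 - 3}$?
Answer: $\frac{- 407513011 \sqrt{5} + 1222562174 i}{9163 \left(- 52831 i + 17610 \sqrt{5}\right)} \approx -2.5255$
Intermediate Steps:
$G{\left(K,j \right)} = 6 + 2 i \sqrt{5}$ ($G{\left(K,j \right)} = 6 + 2 \sqrt{-2 - 3} = 6 + 2 \sqrt{-5} = 6 + 2 i \sqrt{5}$)
$R{\left(Q,u \right)} = \frac{1}{6 + u + 2 i \sqrt{5}}$ ($R{\left(Q,u \right)} = \frac{1}{\left(6 + 2 i \sqrt{5}\right) + u} = \frac{1}{6 + u + 2 i \sqrt{5}}$)
$\frac{\frac{1}{R{\left(164,0 \cdot 12 \right)} + 8805} + 46282}{-22946 + 4620} = \frac{\frac{1}{\frac{1}{6 + 0 \cdot 12 + 2 i \sqrt{5}} + 8805} + 46282}{-22946 + 4620} = \frac{\frac{1}{\frac{1}{6 + 0 + 2 i \sqrt{5}} + 8805} + 46282}{-18326} = \left(\frac{1}{\frac{1}{6 + 2 i \sqrt{5}} + 8805} + 46282\right) \left(- \frac{1}{18326}\right) = \left(\frac{1}{8805 + \frac{1}{6 + 2 i \sqrt{5}}} + 46282\right) \left(- \frac{1}{18326}\right) = \left(46282 + \frac{1}{8805 + \frac{1}{6 + 2 i \sqrt{5}}}\right) \left(- \frac{1}{18326}\right) = - \frac{23141}{9163} - \frac{1}{18326 \left(8805 + \frac{1}{6 + 2 i \sqrt{5}}\right)}$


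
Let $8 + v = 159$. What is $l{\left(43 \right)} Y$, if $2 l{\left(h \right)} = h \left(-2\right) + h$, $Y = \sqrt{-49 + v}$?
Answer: $- \frac{43 \sqrt{102}}{2} \approx -217.14$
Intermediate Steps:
$v = 151$ ($v = -8 + 159 = 151$)
$Y = \sqrt{102}$ ($Y = \sqrt{-49 + 151} = \sqrt{102} \approx 10.1$)
$l{\left(h \right)} = - \frac{h}{2}$ ($l{\left(h \right)} = \frac{h \left(-2\right) + h}{2} = \frac{- 2 h + h}{2} = \frac{\left(-1\right) h}{2} = - \frac{h}{2}$)
$l{\left(43 \right)} Y = \left(- \frac{1}{2}\right) 43 \sqrt{102} = - \frac{43 \sqrt{102}}{2}$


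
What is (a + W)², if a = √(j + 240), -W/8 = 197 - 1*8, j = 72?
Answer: 2286456 - 6048*√78 ≈ 2.2330e+6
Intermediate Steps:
W = -1512 (W = -8*(197 - 1*8) = -8*(197 - 8) = -8*189 = -1512)
a = 2*√78 (a = √(72 + 240) = √312 = 2*√78 ≈ 17.664)
(a + W)² = (2*√78 - 1512)² = (-1512 + 2*√78)²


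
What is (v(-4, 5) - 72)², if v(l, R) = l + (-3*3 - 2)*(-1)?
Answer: 4225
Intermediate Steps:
v(l, R) = 11 + l (v(l, R) = l + (-9 - 2)*(-1) = l - 11*(-1) = l + 11 = 11 + l)
(v(-4, 5) - 72)² = ((11 - 4) - 72)² = (7 - 72)² = (-65)² = 4225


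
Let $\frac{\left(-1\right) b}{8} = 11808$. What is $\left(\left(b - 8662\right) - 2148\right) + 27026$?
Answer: $-78248$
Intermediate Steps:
$b = -94464$ ($b = \left(-8\right) 11808 = -94464$)
$\left(\left(b - 8662\right) - 2148\right) + 27026 = \left(\left(-94464 - 8662\right) - 2148\right) + 27026 = \left(-103126 - 2148\right) + 27026 = -105274 + 27026 = -78248$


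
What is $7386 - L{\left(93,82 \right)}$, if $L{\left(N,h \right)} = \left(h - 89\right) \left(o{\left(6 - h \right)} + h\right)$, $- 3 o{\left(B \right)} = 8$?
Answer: $\frac{23824}{3} \approx 7941.3$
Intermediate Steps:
$o{\left(B \right)} = - \frac{8}{3}$ ($o{\left(B \right)} = \left(- \frac{1}{3}\right) 8 = - \frac{8}{3}$)
$L{\left(N,h \right)} = \left(-89 + h\right) \left(- \frac{8}{3} + h\right)$ ($L{\left(N,h \right)} = \left(h - 89\right) \left(- \frac{8}{3} + h\right) = \left(-89 + h\right) \left(- \frac{8}{3} + h\right)$)
$7386 - L{\left(93,82 \right)} = 7386 - \left(\frac{712}{3} + 82^{2} - \frac{22550}{3}\right) = 7386 - \left(\frac{712}{3} + 6724 - \frac{22550}{3}\right) = 7386 - - \frac{1666}{3} = 7386 + \frac{1666}{3} = \frac{23824}{3}$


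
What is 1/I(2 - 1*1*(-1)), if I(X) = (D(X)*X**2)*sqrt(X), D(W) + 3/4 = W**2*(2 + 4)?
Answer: 4*sqrt(3)/5751 ≈ 0.0012047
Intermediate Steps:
D(W) = -3/4 + 6*W**2 (D(W) = -3/4 + W**2*(2 + 4) = -3/4 + W**2*6 = -3/4 + 6*W**2)
I(X) = X**(5/2)*(-3/4 + 6*X**2) (I(X) = ((-3/4 + 6*X**2)*X**2)*sqrt(X) = (X**2*(-3/4 + 6*X**2))*sqrt(X) = X**(5/2)*(-3/4 + 6*X**2))
1/I(2 - 1*1*(-1)) = 1/((2 - 1*1*(-1))**(5/2)*(-3/4 + 6*(2 - 1*1*(-1))**2)) = 1/((2 - 1*(-1))**(5/2)*(-3/4 + 6*(2 - 1*(-1))**2)) = 1/((2 + 1)**(5/2)*(-3/4 + 6*(2 + 1)**2)) = 1/(3**(5/2)*(-3/4 + 6*3**2)) = 1/((9*sqrt(3))*(-3/4 + 6*9)) = 1/((9*sqrt(3))*(-3/4 + 54)) = 1/((9*sqrt(3))*(213/4)) = 1/(1917*sqrt(3)/4) = 4*sqrt(3)/5751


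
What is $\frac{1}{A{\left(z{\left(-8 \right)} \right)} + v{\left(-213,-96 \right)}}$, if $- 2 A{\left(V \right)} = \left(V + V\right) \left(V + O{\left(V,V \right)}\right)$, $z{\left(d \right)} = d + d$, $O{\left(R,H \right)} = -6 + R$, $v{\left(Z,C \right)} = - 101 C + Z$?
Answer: $\frac{1}{8875} \approx 0.00011268$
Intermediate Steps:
$v{\left(Z,C \right)} = Z - 101 C$
$z{\left(d \right)} = 2 d$
$A{\left(V \right)} = - V \left(-6 + 2 V\right)$ ($A{\left(V \right)} = - \frac{\left(V + V\right) \left(V + \left(-6 + V\right)\right)}{2} = - \frac{2 V \left(-6 + 2 V\right)}{2} = - V \left(-6 + 2 V\right)$)
$\frac{1}{A{\left(z{\left(-8 \right)} \right)} + v{\left(-213,-96 \right)}} = \frac{1}{2 \cdot 2 \left(-8\right) \left(3 - 2 \left(-8\right)\right) - -9483} = \frac{1}{2 \left(-16\right) \left(3 - -16\right) + \left(-213 + 9696\right)} = \frac{1}{2 \left(-16\right) \left(3 + 16\right) + 9483} = \frac{1}{2 \left(-16\right) 19 + 9483} = \frac{1}{-608 + 9483} = \frac{1}{8875}$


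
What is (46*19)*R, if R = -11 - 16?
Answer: -23598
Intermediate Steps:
R = -27
(46*19)*R = (46*19)*(-27) = 874*(-27) = -23598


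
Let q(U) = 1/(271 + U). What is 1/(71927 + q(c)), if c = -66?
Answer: 205/14745036 ≈ 1.3903e-5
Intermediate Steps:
1/(71927 + q(c)) = 1/(71927 + 1/(271 - 66)) = 1/(71927 + 1/205) = 1/(14745036/205) = 205/14745036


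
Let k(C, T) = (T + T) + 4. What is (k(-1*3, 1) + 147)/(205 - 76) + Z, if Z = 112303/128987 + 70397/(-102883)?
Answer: 783171229101/570634489403 ≈ 1.3725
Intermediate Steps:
Z = 2473771710/13270569521 (Z = 112303*(1/128987) + 70397*(-1/102883) = 112303/128987 - 70397/102883 = 2473771710/13270569521 ≈ 0.18641)
k(C, T) = 4 + 2*T (k(C, T) = 2*T + 4 = 4 + 2*T)
(k(-1*3, 1) + 147)/(205 - 76) + Z = ((4 + 2*1) + 147)/(205 - 76) + 2473771710/13270569521 = ((4 + 2) + 147)/129 + 2473771710/13270569521 = (6 + 147)*(1/129) + 2473771710/13270569521 = 153*(1/129) + 2473771710/13270569521 = 51/43 + 2473771710/13270569521 = 783171229101/570634489403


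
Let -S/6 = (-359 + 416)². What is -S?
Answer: 19494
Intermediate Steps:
S = -19494 (S = -6*(-359 + 416)² = -6*57² = -6*3249 = -19494)
-S = -1*(-19494) = 19494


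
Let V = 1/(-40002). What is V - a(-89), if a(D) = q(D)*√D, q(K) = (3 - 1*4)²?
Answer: -1/40002 - I*√89 ≈ -2.4999e-5 - 9.434*I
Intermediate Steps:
q(K) = 1 (q(K) = (3 - 4)² = (-1)² = 1)
a(D) = √D (a(D) = 1*√D = √D)
V = -1/40002 ≈ -2.4999e-5
V - a(-89) = -1/40002 - √(-89) = -1/40002 - I*√89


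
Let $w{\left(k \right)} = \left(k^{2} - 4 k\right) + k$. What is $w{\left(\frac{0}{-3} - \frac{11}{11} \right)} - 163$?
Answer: $-159$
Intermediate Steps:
$w{\left(k \right)} = k^{2} - 3 k$
$w{\left(\frac{0}{-3} - \frac{11}{11} \right)} - 163 = \left(\frac{0}{-3} - \frac{11}{11}\right) \left(-3 + \left(\frac{0}{-3} - \frac{11}{11}\right)\right) - 163 = \left(0 \left(- \frac{1}{3}\right) - 1\right) \left(-3 + \left(0 \left(- \frac{1}{3}\right) - 1\right)\right) - 163 = \left(0 - 1\right) \left(-3 + \left(0 - 1\right)\right) - 163 = - (-3 - 1) - 163 = \left(-1\right) \left(-4\right) - 163 = 4 - 163 = -159$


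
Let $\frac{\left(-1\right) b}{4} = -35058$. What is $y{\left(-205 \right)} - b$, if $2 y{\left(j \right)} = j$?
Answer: $- \frac{280669}{2} \approx -1.4033 \cdot 10^{5}$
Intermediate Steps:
$b = 140232$ ($b = \left(-4\right) \left(-35058\right) = 140232$)
$y{\left(j \right)} = \frac{j}{2}$
$y{\left(-205 \right)} - b = \frac{1}{2} \left(-205\right) - 140232 = - \frac{205}{2} - 140232 = - \frac{280669}{2}$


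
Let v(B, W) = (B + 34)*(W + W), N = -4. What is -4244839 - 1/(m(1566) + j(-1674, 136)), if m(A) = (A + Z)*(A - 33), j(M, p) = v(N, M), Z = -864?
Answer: -4141799778115/975726 ≈ -4.2448e+6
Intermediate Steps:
v(B, W) = 2*W*(34 + B) (v(B, W) = (34 + B)*(2*W) = 2*W*(34 + B))
j(M, p) = 60*M (j(M, p) = 2*M*(34 - 4) = 2*M*30 = 60*M)
m(A) = (-864 + A)*(-33 + A) (m(A) = (A - 864)*(A - 33) = (-864 + A)*(-33 + A))
-4244839 - 1/(m(1566) + j(-1674, 136)) = -4244839 - 1/((28512 + 1566² - 897*1566) + 60*(-1674)) = -4244839 - 1/((28512 + 2452356 - 1404702) - 100440) = -4244839 - 1/(1076166 - 100440) = -4244839 - 1/975726 = -4141799778115/975726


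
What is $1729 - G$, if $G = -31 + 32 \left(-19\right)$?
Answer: $2368$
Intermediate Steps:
$G = -639$ ($G = -31 - 608 = -639$)
$1729 - G = 1729 - -639 = 1729 + 639 = 2368$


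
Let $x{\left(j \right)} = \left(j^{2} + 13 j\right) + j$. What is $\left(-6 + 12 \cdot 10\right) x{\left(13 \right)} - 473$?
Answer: $39541$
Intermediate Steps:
$x{\left(j \right)} = j^{2} + 14 j$
$\left(-6 + 12 \cdot 10\right) x{\left(13 \right)} - 473 = \left(-6 + 12 \cdot 10\right) 13 \left(14 + 13\right) - 473 = \left(-6 + 120\right) 13 \cdot 27 - 473 = 114 \cdot 351 - 473 = 40014 - 473 = 39541$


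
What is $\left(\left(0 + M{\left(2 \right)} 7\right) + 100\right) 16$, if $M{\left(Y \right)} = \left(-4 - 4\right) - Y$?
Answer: $480$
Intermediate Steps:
$M{\left(Y \right)} = -8 - Y$
$\left(\left(0 + M{\left(2 \right)} 7\right) + 100\right) 16 = \left(\left(0 + \left(-8 - 2\right) 7\right) + 100\right) 16 = \left(\left(0 - 70\right) + 100\right) 16 = \left(-70 + 100\right) 16 = 30 \cdot 16 = 480$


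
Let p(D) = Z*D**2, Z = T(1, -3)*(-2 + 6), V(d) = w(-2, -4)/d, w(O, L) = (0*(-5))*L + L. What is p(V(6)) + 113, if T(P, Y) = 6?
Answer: 371/3 ≈ 123.67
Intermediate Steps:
w(O, L) = L (w(O, L) = 0*L + L = 0 + L = L)
V(d) = -4/d
Z = 24 (Z = 6*(-2 + 6) = 6*4 = 24)
p(D) = 24*D**2
p(V(6)) + 113 = 24*(-4/6)**2 + 113 = 24*(-4*1/6)**2 + 113 = 24*(-2/3)**2 + 113 = 24*(4/9) + 113 = 32/3 + 113 = 371/3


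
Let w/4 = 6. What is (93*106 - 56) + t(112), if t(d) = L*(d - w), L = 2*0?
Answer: 9802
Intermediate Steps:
w = 24 (w = 4*6 = 24)
L = 0
t(d) = 0 (t(d) = 0*(d - 1*24) = 0*(d - 24) = 0*(-24 + d) = 0)
(93*106 - 56) + t(112) = (93*106 - 56) + 0 = (9858 - 56) + 0 = 9802 + 0 = 9802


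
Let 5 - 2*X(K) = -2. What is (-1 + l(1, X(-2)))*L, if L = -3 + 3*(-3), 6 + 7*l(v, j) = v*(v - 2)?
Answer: 24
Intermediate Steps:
X(K) = 7/2 (X(K) = 5/2 - ½*(-2) = 5/2 + 1 = 7/2)
l(v, j) = -6/7 + v*(-2 + v)/7 (l(v, j) = -6/7 + (v*(v - 2))/7 = -6/7 + (v*(-2 + v))/7 = -6/7 + v*(-2 + v)/7)
L = -12 (L = -3 - 9 = -12)
(-1 + l(1, X(-2)))*L = (-1 + (-6/7 - 2/7*1 + (⅐)*1²))*(-12) = (-1 + (-6/7 - 2/7 + (⅐)*1))*(-12) = (-1 + (-6/7 - 2/7 + ⅐))*(-12) = (-1 - 1)*(-12) = -2*(-12) = 24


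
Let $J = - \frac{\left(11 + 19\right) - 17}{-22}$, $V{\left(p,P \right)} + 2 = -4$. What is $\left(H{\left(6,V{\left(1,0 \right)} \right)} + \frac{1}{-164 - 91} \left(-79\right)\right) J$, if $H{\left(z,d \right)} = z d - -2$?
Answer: $- \frac{10153}{510} \approx -19.908$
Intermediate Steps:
$V{\left(p,P \right)} = -6$ ($V{\left(p,P \right)} = -2 - 4 = -6$)
$H{\left(z,d \right)} = 2 + d z$ ($H{\left(z,d \right)} = d z + 2 = 2 + d z$)
$J = \frac{13}{22}$ ($J = - \frac{\left(30 - 17\right) \left(-1\right)}{22} = - \frac{13 \left(-1\right)}{22} = \left(-1\right) \left(- \frac{13}{22}\right) = \frac{13}{22} \approx 0.59091$)
$\left(H{\left(6,V{\left(1,0 \right)} \right)} + \frac{1}{-164 - 91} \left(-79\right)\right) J = \left(\left(2 - 36\right) + \frac{1}{-164 - 91} \left(-79\right)\right) \frac{13}{22} = \left(\left(2 - 36\right) + \frac{1}{-255} \left(-79\right)\right) \frac{13}{22} = \left(-34 - - \frac{79}{255}\right) \frac{13}{22} = \left(-34 + \frac{79}{255}\right) \frac{13}{22} = \left(- \frac{8591}{255}\right) \frac{13}{22} = - \frac{10153}{510}$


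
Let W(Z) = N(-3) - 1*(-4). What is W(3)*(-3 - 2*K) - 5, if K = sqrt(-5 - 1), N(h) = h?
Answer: -8 - 2*I*sqrt(6) ≈ -8.0 - 4.899*I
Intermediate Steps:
K = I*sqrt(6) (K = sqrt(-6) = I*sqrt(6) ≈ 2.4495*I)
W(Z) = 1 (W(Z) = -3 - 1*(-4) = -3 + 4 = 1)
W(3)*(-3 - 2*K) - 5 = 1*(-3 - 2*I*sqrt(6)) - 5 = (-3 - 2*I*sqrt(6)) - 5 = -8 - 2*I*sqrt(6)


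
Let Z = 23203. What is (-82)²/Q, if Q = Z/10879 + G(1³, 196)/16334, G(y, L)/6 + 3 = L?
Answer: 298709642066/97898921 ≈ 3051.2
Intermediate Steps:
G(y, L) = -18 + 6*L
Q = 195797842/88848793 (Q = 23203/10879 + (-18 + 6*196)/16334 = 23203*(1/10879) + (-18 + 1176)*(1/16334) = 23203/10879 + 1158*(1/16334) = 23203/10879 + 579/8167 = 195797842/88848793 ≈ 2.2037)
(-82)²/Q = (-82)²/(195797842/88848793) = 6724*(88848793/195797842) = 298709642066/97898921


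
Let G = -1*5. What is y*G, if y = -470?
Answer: 2350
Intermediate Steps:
G = -5
y*G = -470*(-5) = 2350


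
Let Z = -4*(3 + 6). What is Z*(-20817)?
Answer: 749412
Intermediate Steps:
Z = -36 (Z = -4*9 = -36)
Z*(-20817) = -36*(-20817) = 749412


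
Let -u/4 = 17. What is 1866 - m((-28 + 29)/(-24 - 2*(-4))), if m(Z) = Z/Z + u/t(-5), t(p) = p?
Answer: 9257/5 ≈ 1851.4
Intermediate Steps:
u = -68 (u = -4*17 = -68)
m(Z) = 73/5 (m(Z) = Z/Z - 68/(-5) = 1 - 68*(-⅕) = 1 + 68/5 = 73/5)
1866 - m((-28 + 29)/(-24 - 2*(-4))) = 1866 - 1*73/5 = 1866 - 73/5 = 9257/5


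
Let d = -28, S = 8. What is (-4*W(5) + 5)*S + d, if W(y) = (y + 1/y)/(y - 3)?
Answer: -356/5 ≈ -71.200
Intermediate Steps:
W(y) = (y + 1/y)/(-3 + y)
(-4*W(5) + 5)*S + d = (-4*(1 + 5²)/(5*(-3 + 5)) + 5)*8 - 28 = (-4*(1 + 25)/(5*2) + 5)*8 - 28 = (-4*26/(5*2) + 5)*8 - 28 = (-4*13/5 + 5)*8 - 28 = (-52/5 + 5)*8 - 28 = -27/5*8 - 28 = -216/5 - 28 = -356/5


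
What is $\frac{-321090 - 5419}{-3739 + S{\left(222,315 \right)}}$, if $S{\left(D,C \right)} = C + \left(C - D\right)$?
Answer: $\frac{326509}{3331} \approx 98.021$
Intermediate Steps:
$S{\left(D,C \right)} = - D + 2 C$
$\frac{-321090 - 5419}{-3739 + S{\left(222,315 \right)}} = \frac{-321090 - 5419}{-3739 + \left(\left(-1\right) 222 + 2 \cdot 315\right)} = - \frac{326509}{-3739 + \left(-222 + 630\right)} = - \frac{326509}{-3739 + 408} = - \frac{326509}{-3331} = \left(-326509\right) \left(- \frac{1}{3331}\right) = \frac{326509}{3331}$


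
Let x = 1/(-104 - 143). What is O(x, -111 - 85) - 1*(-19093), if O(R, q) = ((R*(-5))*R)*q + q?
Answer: 1152888053/61009 ≈ 18897.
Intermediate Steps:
x = -1/247 (x = 1/(-247) = -1/247 ≈ -0.0040486)
O(R, q) = q - 5*q*R² (O(R, q) = ((-5*R)*R)*q + q = (-5*R²)*q + q = -5*q*R² + q = q - 5*q*R²)
O(x, -111 - 85) - 1*(-19093) = (-111 - 85)*(1 - 5*(-1/247)²) - 1*(-19093) = -196*(1 - 5*1/61009) + 19093 = -196*(1 - 5/61009) + 19093 = -196*61004/61009 + 19093 = -11956784/61009 + 19093 = 1152888053/61009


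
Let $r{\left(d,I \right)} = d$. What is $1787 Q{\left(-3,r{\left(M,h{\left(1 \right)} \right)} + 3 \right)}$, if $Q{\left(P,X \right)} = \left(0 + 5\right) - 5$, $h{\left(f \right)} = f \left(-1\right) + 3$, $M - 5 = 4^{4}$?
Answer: $0$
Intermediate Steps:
$M = 261$ ($M = 5 + 4^{4} = 5 + 256 = 261$)
$h{\left(f \right)} = 3 - f$ ($h{\left(f \right)} = - f + 3 = 3 - f$)
$Q{\left(P,X \right)} = 0$ ($Q{\left(P,X \right)} = 5 - 5 = 0$)
$1787 Q{\left(-3,r{\left(M,h{\left(1 \right)} \right)} + 3 \right)} = 1787 \cdot 0 = 0$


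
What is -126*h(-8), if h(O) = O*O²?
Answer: 64512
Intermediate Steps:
h(O) = O³
-126*h(-8) = -126*(-8)³ = -126*(-512) = 64512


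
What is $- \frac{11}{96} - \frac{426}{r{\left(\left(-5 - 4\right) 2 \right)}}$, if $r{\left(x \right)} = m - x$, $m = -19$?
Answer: $\frac{40885}{96} \approx 425.89$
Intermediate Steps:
$r{\left(x \right)} = -19 - x$
$- \frac{11}{96} - \frac{426}{r{\left(\left(-5 - 4\right) 2 \right)}} = - \frac{11}{96} - \frac{426}{-19 - \left(-5 - 4\right) 2} = \left(-11\right) \frac{1}{96} - \frac{426}{-19 - \left(-9\right) 2} = - \frac{11}{96} - \frac{426}{-19 - -18} = - \frac{11}{96} - \frac{426}{-19 + 18} = - \frac{11}{96} - \frac{426}{-1} = - \frac{11}{96} - -426 = - \frac{11}{96} + 426 = \frac{40885}{96}$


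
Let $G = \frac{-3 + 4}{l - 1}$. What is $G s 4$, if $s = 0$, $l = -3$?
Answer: $0$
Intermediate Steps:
$G = - \frac{1}{4}$ ($G = \frac{-3 + 4}{-3 - 1} = 1 \frac{1}{-4} = 1 \left(- \frac{1}{4}\right) = - \frac{1}{4} \approx -0.25$)
$G s 4 = \left(- \frac{1}{4}\right) 0 \cdot 4 = 0 \cdot 4 = 0$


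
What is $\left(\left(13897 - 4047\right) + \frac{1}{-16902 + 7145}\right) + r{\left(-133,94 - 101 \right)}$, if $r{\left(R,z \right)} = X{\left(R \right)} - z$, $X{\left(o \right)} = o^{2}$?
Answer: $\frac{268766321}{9757} \approx 27546.0$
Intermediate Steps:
$r{\left(R,z \right)} = R^{2} - z$
$\left(\left(13897 - 4047\right) + \frac{1}{-16902 + 7145}\right) + r{\left(-133,94 - 101 \right)} = \left(\left(13897 - 4047\right) + \frac{1}{-16902 + 7145}\right) - \left(94 - 17689 - 101\right) = \left(9850 + \frac{1}{-9757}\right) + \left(17689 - \left(94 - 101\right)\right) = \left(9850 - \frac{1}{9757}\right) + \left(17689 - -7\right) = \frac{96106449}{9757} + \left(17689 + 7\right) = \frac{96106449}{9757} + 17696 = \frac{268766321}{9757}$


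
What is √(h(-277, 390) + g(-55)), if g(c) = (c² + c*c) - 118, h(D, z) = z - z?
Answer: 2*√1483 ≈ 77.020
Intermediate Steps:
h(D, z) = 0
g(c) = -118 + 2*c² (g(c) = (c² + c²) - 118 = 2*c² - 118 = -118 + 2*c²)
√(h(-277, 390) + g(-55)) = √(0 + (-118 + 2*(-55)²)) = √(0 + (-118 + 2*3025)) = √(0 + (-118 + 6050)) = √(0 + 5932) = √5932 = 2*√1483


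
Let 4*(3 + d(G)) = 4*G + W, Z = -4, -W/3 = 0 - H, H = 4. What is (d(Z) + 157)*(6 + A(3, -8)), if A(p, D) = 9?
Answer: 2295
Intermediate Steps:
W = 12 (W = -3*(0 - 1*4) = -3*(0 - 4) = -3*(-4) = 12)
d(G) = G (d(G) = -3 + (4*G + 12)/4 = -3 + (12 + 4*G)/4 = -3 + (3 + G) = G)
(d(Z) + 157)*(6 + A(3, -8)) = (-4 + 157)*(6 + 9) = 153*15 = 2295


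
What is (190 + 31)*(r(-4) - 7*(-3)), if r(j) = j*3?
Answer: 1989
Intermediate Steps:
r(j) = 3*j
(190 + 31)*(r(-4) - 7*(-3)) = (190 + 31)*(3*(-4) - 7*(-3)) = 221*(-12 + 21) = 221*9 = 1989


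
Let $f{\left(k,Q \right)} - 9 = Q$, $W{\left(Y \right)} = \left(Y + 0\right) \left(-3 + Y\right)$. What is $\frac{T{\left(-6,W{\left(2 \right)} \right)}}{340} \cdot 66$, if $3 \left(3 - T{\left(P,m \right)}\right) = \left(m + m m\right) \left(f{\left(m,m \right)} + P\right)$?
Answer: $\frac{77}{170} \approx 0.45294$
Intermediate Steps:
$W{\left(Y \right)} = Y \left(-3 + Y\right)$
$f{\left(k,Q \right)} = 9 + Q$
$T{\left(P,m \right)} = 3 - \frac{\left(m + m^{2}\right) \left(9 + P + m\right)}{3}$ ($T{\left(P,m \right)} = 3 - \frac{\left(m + m m\right) \left(\left(9 + m\right) + P\right)}{3} = 3 - \frac{\left(m + m^{2}\right) \left(9 + P + m\right)}{3}$)
$\frac{T{\left(-6,W{\left(2 \right)} \right)}}{340} \cdot 66 = \frac{3 - 3 \cdot 2 \left(-3 + 2\right) - \frac{10 \left(2 \left(-3 + 2\right)\right)^{2}}{3} - \frac{\left(2 \left(-3 + 2\right)\right)^{3}}{3} - - 2 \cdot 2 \left(-3 + 2\right) - - 2 \left(2 \left(-3 + 2\right)\right)^{2}}{340} \cdot 66 = \left(3 - 3 \cdot 2 \left(-1\right) - \frac{10 \left(2 \left(-1\right)\right)^{2}}{3} - \frac{\left(2 \left(-1\right)\right)^{3}}{3} - - 2 \cdot 2 \left(-1\right) - - 2 \left(2 \left(-1\right)\right)^{2}\right) \frac{1}{340} \cdot 66 = \left(3 - -6 - \frac{10 \left(-2\right)^{2}}{3} - \frac{\left(-2\right)^{3}}{3} - \left(-2\right) \left(-2\right) - - 2 \left(-2\right)^{2}\right) \frac{1}{340} \cdot 66 = \left(3 + 6 - \frac{40}{3} - - \frac{8}{3} - 4 - \left(-2\right) 4\right) \frac{1}{340} \cdot 66 = \left(3 + 6 - \frac{40}{3} + \frac{8}{3} - 4 + 8\right) \frac{1}{340} \cdot 66 = \frac{7}{3} \cdot \frac{1}{340} \cdot 66 = \frac{7}{1020} \cdot 66 = \frac{77}{170}$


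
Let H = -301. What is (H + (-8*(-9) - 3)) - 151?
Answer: -383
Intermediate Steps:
(H + (-8*(-9) - 3)) - 151 = (-301 + (-8*(-9) - 3)) - 151 = (-301 + (72 - 3)) - 151 = (-301 + 69) - 151 = -232 - 151 = -383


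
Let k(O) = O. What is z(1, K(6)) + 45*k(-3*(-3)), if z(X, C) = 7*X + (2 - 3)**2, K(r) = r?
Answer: 413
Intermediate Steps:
z(X, C) = 1 + 7*X (z(X, C) = 7*X + (-1)**2 = 7*X + 1 = 1 + 7*X)
z(1, K(6)) + 45*k(-3*(-3)) = (1 + 7*1) + 45*(-3*(-3)) = (1 + 7) + 45*9 = 8 + 405 = 413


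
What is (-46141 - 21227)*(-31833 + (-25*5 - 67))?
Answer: 2157460200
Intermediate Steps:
(-46141 - 21227)*(-31833 + (-25*5 - 67)) = -67368*(-31833 + (-125 - 67)) = -67368*(-31833 - 192) = -67368*(-32025) = 2157460200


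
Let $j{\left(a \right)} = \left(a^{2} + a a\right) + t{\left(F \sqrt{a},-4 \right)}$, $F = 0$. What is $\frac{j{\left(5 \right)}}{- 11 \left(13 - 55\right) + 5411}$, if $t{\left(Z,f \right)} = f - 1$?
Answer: $\frac{45}{5873} \approx 0.0076622$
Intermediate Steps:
$t{\left(Z,f \right)} = -1 + f$ ($t{\left(Z,f \right)} = f - 1 = -1 + f$)
$j{\left(a \right)} = -5 + 2 a^{2}$ ($j{\left(a \right)} = \left(a^{2} + a a\right) - 5 = \left(a^{2} + a^{2}\right) - 5 = 2 a^{2} - 5 = -5 + 2 a^{2}$)
$\frac{j{\left(5 \right)}}{- 11 \left(13 - 55\right) + 5411} = \frac{-5 + 2 \cdot 5^{2}}{- 11 \left(13 - 55\right) + 5411} = \frac{-5 + 2 \cdot 25}{\left(-11\right) \left(-42\right) + 5411} = \frac{-5 + 50}{462 + 5411} = \frac{1}{5873} \cdot 45 = \frac{45}{5873}$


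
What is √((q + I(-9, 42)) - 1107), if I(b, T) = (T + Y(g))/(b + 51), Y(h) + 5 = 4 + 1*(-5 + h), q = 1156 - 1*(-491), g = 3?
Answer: √106022/14 ≈ 23.258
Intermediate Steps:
q = 1647 (q = 1156 + 491 = 1647)
Y(h) = -6 + h (Y(h) = -5 + (4 + 1*(-5 + h)) = -5 + (4 + (-5 + h)) = -5 + (-1 + h) = -6 + h)
I(b, T) = (-3 + T)/(51 + b) (I(b, T) = (T + (-6 + 3))/(b + 51) = (T - 3)/(51 + b) = (-3 + T)/(51 + b))
√((q + I(-9, 42)) - 1107) = √((1647 + (-3 + 42)/(51 - 9)) - 1107) = √((1647 + 39/42) - 1107) = √((1647 + (1/42)*39) - 1107) = √((1647 + 13/14) - 1107) = √(23071/14 - 1107) = √(7573/14) = √106022/14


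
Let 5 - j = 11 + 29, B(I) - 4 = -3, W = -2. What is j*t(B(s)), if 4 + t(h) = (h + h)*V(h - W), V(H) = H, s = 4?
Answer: -70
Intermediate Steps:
B(I) = 1 (B(I) = 4 - 3 = 1)
t(h) = -4 + 2*h*(2 + h) (t(h) = -4 + (h + h)*(h - 1*(-2)) = -4 + (2*h)*(h + 2) = -4 + (2*h)*(2 + h) = -4 + 2*h*(2 + h))
j = -35 (j = 5 - (11 + 29) = 5 - 1*40 = 5 - 40 = -35)
j*t(B(s)) = -35*(-4 + 2*1*(2 + 1)) = -35*(-4 + 2*1*3) = -35*(-4 + 6) = -35*2 = -70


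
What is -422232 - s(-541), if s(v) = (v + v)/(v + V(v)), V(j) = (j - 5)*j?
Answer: -230116438/545 ≈ -4.2223e+5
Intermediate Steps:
V(j) = j*(-5 + j) (V(j) = (-5 + j)*j = j*(-5 + j))
s(v) = 2*v/(v + v*(-5 + v)) (s(v) = (v + v)/(v + v*(-5 + v)) = (2*v)/(v + v*(-5 + v)) = 2*v/(v + v*(-5 + v)))
-422232 - s(-541) = -422232 - 2/(-4 - 541) = -422232 - 2/(-545) = -422232 - 2*(-1)/545 = -422232 - 1*(-2/545) = -422232 + 2/545 = -230116438/545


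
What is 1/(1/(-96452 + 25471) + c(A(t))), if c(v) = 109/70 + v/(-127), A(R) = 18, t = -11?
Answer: 631021090/893145033 ≈ 0.70652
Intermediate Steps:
c(v) = 109/70 - v/127 (c(v) = 109*(1/70) + v*(-1/127) = 109/70 - v/127)
1/(1/(-96452 + 25471) + c(A(t))) = 1/(1/(-96452 + 25471) + (109/70 - 1/127*18)) = 1/(1/(-70981) + (109/70 - 18/127)) = 1/(-1/70981 + 12583/8890) = 1/(893145033/631021090) = 631021090/893145033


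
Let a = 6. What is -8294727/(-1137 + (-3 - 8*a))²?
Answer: -2764909/470448 ≈ -5.8772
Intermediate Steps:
-8294727/(-1137 + (-3 - 8*a))² = -8294727/(-1137 + (-3 - 8*6))² = -8294727/(-1137 + (-3 - 48))² = -8294727/(-1137 - 51)² = -8294727/((-1188)²) = -8294727/1411344 = -8294727*1/1411344 = -2764909/470448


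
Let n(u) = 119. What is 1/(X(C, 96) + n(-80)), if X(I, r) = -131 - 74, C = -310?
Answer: -1/86 ≈ -0.011628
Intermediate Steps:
X(I, r) = -205
1/(X(C, 96) + n(-80)) = 1/(-205 + 119) = 1/(-86) = -1/86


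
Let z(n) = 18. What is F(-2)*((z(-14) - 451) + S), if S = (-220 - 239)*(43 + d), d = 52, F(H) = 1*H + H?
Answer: 176152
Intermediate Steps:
F(H) = 2*H (F(H) = H + H = 2*H)
S = -43605 (S = (-220 - 239)*(43 + 52) = -459*95 = -43605)
F(-2)*((z(-14) - 451) + S) = (2*(-2))*((18 - 451) - 43605) = -4*(-433 - 43605) = -4*(-44038) = 176152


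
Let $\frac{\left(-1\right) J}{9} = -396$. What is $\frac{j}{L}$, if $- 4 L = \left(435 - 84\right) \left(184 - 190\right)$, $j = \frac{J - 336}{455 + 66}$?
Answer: $\frac{2152}{182871} \approx 0.011768$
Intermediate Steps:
$J = 3564$ ($J = \left(-9\right) \left(-396\right) = 3564$)
$j = \frac{3228}{521}$ ($j = \frac{3564 - 336}{455 + 66} = \frac{3228}{521} \approx 6.1958$)
$L = \frac{1053}{2}$ ($L = - \frac{\left(435 - 84\right) \left(184 - 190\right)}{4} = - \frac{351 \left(-6\right)}{4} = \left(- \frac{1}{4}\right) \left(-2106\right) = \frac{1053}{2} \approx 526.5$)
$\frac{j}{L} = \frac{3228}{521 \cdot \frac{1053}{2}} = \frac{3228}{521} \cdot \frac{2}{1053} = \frac{2152}{182871}$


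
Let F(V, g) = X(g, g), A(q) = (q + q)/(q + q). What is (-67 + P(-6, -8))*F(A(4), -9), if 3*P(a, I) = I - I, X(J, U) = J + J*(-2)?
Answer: -603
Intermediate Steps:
A(q) = 1 (A(q) = (2*q)/((2*q)) = (2*q)*(1/(2*q)) = 1)
X(J, U) = -J (X(J, U) = J - 2*J = -J)
F(V, g) = -g
P(a, I) = 0 (P(a, I) = (I - I)/3 = (⅓)*0 = 0)
(-67 + P(-6, -8))*F(A(4), -9) = (-67 + 0)*(-1*(-9)) = -67*9 = -603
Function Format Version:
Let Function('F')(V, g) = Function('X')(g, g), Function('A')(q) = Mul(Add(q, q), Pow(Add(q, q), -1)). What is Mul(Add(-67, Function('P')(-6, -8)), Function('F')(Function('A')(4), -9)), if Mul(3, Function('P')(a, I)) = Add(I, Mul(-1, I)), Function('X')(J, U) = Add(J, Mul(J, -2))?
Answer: -603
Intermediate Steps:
Function('A')(q) = 1 (Function('A')(q) = Mul(Mul(2, q), Pow(Mul(2, q), -1)) = Mul(Mul(2, q), Mul(Rational(1, 2), Pow(q, -1))) = 1)
Function('X')(J, U) = Mul(-1, J) (Function('X')(J, U) = Add(J, Mul(-2, J)) = Mul(-1, J))
Function('F')(V, g) = Mul(-1, g)
Function('P')(a, I) = 0 (Function('P')(a, I) = Mul(Rational(1, 3), Add(I, Mul(-1, I))) = Mul(Rational(1, 3), 0) = 0)
Mul(Add(-67, Function('P')(-6, -8)), Function('F')(Function('A')(4), -9)) = Mul(Add(-67, 0), Mul(-1, -9)) = Mul(-67, 9) = -603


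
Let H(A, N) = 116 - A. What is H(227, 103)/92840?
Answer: -111/92840 ≈ -0.0011956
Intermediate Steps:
H(227, 103)/92840 = (116 - 1*227)/92840 = (116 - 227)*(1/92840) = -111*1/92840 = -111/92840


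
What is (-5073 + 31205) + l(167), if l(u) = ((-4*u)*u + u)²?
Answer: 12407535453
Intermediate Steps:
l(u) = (u - 4*u²)² (l(u) = (-4*u² + u)² = (u - 4*u²)²)
(-5073 + 31205) + l(167) = (-5073 + 31205) + 167²*(-1 + 4*167)² = 26132 + 27889*(-1 + 668)² = 26132 + 27889*667² = 26132 + 27889*444889 = 26132 + 12407509321 = 12407535453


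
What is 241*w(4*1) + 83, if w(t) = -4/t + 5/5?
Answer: 83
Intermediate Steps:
w(t) = 1 - 4/t (w(t) = -4/t + 5*(1/5) = -4/t + 1 = 1 - 4/t)
241*w(4*1) + 83 = 241*((-4 + 4*1)/((4*1))) + 83 = 241*((-4 + 4)/4) + 83 = 241*((1/4)*0) + 83 = 241*0 + 83 = 0 + 83 = 83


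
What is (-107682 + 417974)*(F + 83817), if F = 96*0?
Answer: 26007744564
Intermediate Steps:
F = 0
(-107682 + 417974)*(F + 83817) = (-107682 + 417974)*(0 + 83817) = 310292*83817 = 26007744564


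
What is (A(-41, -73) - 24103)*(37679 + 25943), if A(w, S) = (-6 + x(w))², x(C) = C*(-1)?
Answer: -1455544116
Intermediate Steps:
x(C) = -C
A(w, S) = (-6 - w)²
(A(-41, -73) - 24103)*(37679 + 25943) = ((6 - 41)² - 24103)*(37679 + 25943) = ((-35)² - 24103)*63622 = (1225 - 24103)*63622 = -22878*63622 = -1455544116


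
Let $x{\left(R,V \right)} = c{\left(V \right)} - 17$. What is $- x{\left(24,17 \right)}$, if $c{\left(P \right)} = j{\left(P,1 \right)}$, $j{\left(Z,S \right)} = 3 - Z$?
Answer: $31$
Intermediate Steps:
$c{\left(P \right)} = 3 - P$
$x{\left(R,V \right)} = -14 - V$ ($x{\left(R,V \right)} = \left(3 - V\right) - 17 = -14 - V$)
$- x{\left(24,17 \right)} = - (-14 - 17) = \left(-1\right) \left(-31\right) = 31$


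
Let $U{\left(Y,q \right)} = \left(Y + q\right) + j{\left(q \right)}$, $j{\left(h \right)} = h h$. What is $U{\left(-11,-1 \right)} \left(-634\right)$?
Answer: $6974$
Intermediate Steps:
$j{\left(h \right)} = h^{2}$
$U{\left(Y,q \right)} = Y + q + q^{2}$ ($U{\left(Y,q \right)} = \left(Y + q\right) + q^{2} = Y + q + q^{2}$)
$U{\left(-11,-1 \right)} \left(-634\right) = \left(-11 - 1 + \left(-1\right)^{2}\right) \left(-634\right) = \left(-11 - 1 + 1\right) \left(-634\right) = \left(-11\right) \left(-634\right) = 6974$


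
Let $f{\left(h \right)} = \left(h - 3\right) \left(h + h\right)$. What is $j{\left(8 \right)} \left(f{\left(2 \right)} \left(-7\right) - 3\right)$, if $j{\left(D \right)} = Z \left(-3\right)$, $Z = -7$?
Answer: $525$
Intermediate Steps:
$f{\left(h \right)} = 2 h \left(-3 + h\right)$ ($f{\left(h \right)} = \left(-3 + h\right) 2 h = 2 h \left(-3 + h\right)$)
$j{\left(D \right)} = 21$ ($j{\left(D \right)} = \left(-7\right) \left(-3\right) = 21$)
$j{\left(8 \right)} \left(f{\left(2 \right)} \left(-7\right) - 3\right) = 21 \left(2 \cdot 2 \left(-3 + 2\right) \left(-7\right) - 3\right) = 21 \left(2 \cdot 2 \left(-1\right) \left(-7\right) - 3\right) = 21 \left(\left(-4\right) \left(-7\right) - 3\right) = 21 \left(28 - 3\right) = 21 \cdot 25 = 525$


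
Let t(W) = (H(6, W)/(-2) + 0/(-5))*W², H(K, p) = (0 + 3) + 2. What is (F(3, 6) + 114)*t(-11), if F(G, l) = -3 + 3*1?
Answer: -34485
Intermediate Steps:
H(K, p) = 5 (H(K, p) = 3 + 2 = 5)
F(G, l) = 0 (F(G, l) = -3 + 3 = 0)
t(W) = -5*W²/2 (t(W) = (5/(-2) + 0/(-5))*W² = (5*(-½) + 0*(-⅕))*W² = (-5/2 + 0)*W² = -5*W²/2)
(F(3, 6) + 114)*t(-11) = (0 + 114)*(-5/2*(-11)²) = 114*(-5/2*121) = 114*(-605/2) = -34485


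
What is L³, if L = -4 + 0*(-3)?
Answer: -64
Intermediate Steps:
L = -4 (L = -4 + 0 = -4)
L³ = (-4)³ = -64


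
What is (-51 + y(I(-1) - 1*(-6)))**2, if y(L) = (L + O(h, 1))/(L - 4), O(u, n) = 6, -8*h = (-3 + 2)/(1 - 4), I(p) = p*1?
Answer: 1600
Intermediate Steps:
I(p) = p
h = -1/24 (h = -(-3 + 2)/(8*(1 - 4)) = -(-1)/(8*(-3)) = -(-1)*(-1)/(8*3) = -1/8*1/3 = -1/24 ≈ -0.041667)
y(L) = (6 + L)/(-4 + L) (y(L) = (L + 6)/(L - 4) = (6 + L)/(-4 + L))
(-51 + y(I(-1) - 1*(-6)))**2 = (-51 + (6 + (-1 - 1*(-6)))/(-4 + (-1 - 1*(-6))))**2 = (-51 + (6 + (-1 + 6))/(-4 + (-1 + 6)))**2 = (-51 + (6 + 5)/(-4 + 5))**2 = (-51 + 11/1)**2 = (-51 + 1*11)**2 = (-51 + 11)**2 = (-40)**2 = 1600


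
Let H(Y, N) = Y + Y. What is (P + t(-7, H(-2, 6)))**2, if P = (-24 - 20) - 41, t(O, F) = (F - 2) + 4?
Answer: 7569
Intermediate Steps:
H(Y, N) = 2*Y
t(O, F) = 2 + F (t(O, F) = (-2 + F) + 4 = 2 + F)
P = -85 (P = -44 - 41 = -85)
(P + t(-7, H(-2, 6)))**2 = (-85 + (2 + 2*(-2)))**2 = (-85 + (2 - 4))**2 = (-85 - 2)**2 = (-87)**2 = 7569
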